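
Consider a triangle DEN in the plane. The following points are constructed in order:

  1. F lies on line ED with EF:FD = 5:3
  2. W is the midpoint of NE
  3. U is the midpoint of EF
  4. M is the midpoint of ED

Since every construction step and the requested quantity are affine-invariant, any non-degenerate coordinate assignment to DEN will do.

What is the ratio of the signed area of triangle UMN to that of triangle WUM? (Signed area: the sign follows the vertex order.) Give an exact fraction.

Work in coordinates with D = (0, 0), E = (1, 0), N = (0, 1).
1. F lies on line ED with EF:FD = 5:3 ⇒ F = (3/8, 0)
2. W is the midpoint of NE ⇒ W = (1/2, 1/2)
3. U is the midpoint of EF ⇒ U = (11/16, 0)
4. M is the midpoint of ED ⇒ M = (1/2, 0)
2·[UMN] = -3/16, 2·[WUM] = -3/32
[UMN]:[WUM] = -3/16:-3/32 = 2

[UMN]:[WUM] = 2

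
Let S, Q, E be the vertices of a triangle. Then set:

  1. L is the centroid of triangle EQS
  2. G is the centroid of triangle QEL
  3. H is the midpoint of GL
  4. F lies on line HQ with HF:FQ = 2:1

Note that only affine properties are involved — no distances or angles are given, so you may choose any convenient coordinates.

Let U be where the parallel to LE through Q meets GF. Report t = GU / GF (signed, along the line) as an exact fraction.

Choose coordinates S = (0, 0), Q = (1, 0), E = (0, 1).
1. L is the centroid of triangle EQS ⇒ L = (1/3, 1/3)
2. G is the centroid of triangle QEL ⇒ G = (4/9, 4/9)
3. H is the midpoint of GL ⇒ H = (7/18, 7/18)
4. F lies on line HQ with HF:FQ = 2:1 ⇒ F = (43/54, 7/54)
through Q parallel to LE: direction (-1/3, 2/3); meets GF at U = (22/21, -2/21)
U = G + t·(F−G) with t = 12/7

t = 12/7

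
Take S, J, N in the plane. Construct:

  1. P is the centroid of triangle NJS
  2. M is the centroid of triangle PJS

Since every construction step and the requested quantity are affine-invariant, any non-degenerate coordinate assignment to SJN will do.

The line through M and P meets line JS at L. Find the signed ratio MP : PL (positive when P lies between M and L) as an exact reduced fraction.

MP:PL = -2/3

Work in coordinates with S = (0, 0), J = (1, 0), N = (0, 1).
1. P is the centroid of triangle NJS ⇒ P = (1/3, 1/3)
2. M is the centroid of triangle PJS ⇒ M = (4/9, 1/9)
line MP meets JS at L = (1/2, 0)
P = M + t·(L−M) with t = -2, so MP:PL = -2:3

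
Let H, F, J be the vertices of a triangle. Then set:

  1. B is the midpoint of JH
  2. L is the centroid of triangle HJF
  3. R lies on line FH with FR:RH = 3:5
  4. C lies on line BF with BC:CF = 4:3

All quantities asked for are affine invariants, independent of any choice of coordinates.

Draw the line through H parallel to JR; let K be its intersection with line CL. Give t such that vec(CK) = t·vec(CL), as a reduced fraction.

t = 237/55

Work in coordinates with H = (0, 0), F = (1, 0), J = (0, 1).
1. B is the midpoint of JH ⇒ B = (0, 1/2)
2. L is the centroid of triangle HJF ⇒ L = (1/3, 1/3)
3. R lies on line FH with FR:RH = 3:5 ⇒ R = (5/8, 0)
4. C lies on line BF with BC:CF = 4:3 ⇒ C = (4/7, 3/14)
through H parallel to JR: direction (5/8, -1); meets CL at K = (-5/11, 8/11)
K = C + t·(L−C) with t = 237/55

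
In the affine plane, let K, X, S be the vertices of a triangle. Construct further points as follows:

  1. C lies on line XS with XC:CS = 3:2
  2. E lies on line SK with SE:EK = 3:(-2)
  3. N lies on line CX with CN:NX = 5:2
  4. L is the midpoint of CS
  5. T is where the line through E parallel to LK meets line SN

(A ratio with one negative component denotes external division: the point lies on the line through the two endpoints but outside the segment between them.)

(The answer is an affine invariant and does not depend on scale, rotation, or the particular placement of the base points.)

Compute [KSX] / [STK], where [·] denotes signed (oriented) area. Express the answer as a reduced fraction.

[KSX]:[STK] = 5/3

Set K = (0, 0), X = (1, 0), S = (0, 1); any affine frame gives the same invariant.
1. C lies on line XS with XC:CS = 3:2 ⇒ C = (2/5, 3/5)
2. E lies on line SK with SE:EK = 3:(-2) ⇒ E = (0, -2)
3. N lies on line CX with CN:NX = 5:2 ⇒ N = (29/35, 6/35)
4. L is the midpoint of CS ⇒ L = (1/5, 4/5)
5. T is where the line through E parallel to LK meets line SN ⇒ T = (3/5, 2/5)
2·[KSX] = -1, 2·[STK] = -3/5
[KSX]:[STK] = -1:-3/5 = 5/3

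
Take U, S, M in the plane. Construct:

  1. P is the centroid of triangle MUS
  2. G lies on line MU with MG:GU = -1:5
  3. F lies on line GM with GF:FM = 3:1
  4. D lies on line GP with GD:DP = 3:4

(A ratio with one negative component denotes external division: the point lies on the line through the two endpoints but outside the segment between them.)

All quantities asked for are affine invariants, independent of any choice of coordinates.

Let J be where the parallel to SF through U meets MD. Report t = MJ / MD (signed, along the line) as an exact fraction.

t = -112

Choose coordinates U = (0, 0), S = (1, 0), M = (0, 1).
1. P is the centroid of triangle MUS ⇒ P = (1/3, 1/3)
2. G lies on line MU with MG:GU = -1:5 ⇒ G = (0, 5/4)
3. F lies on line GM with GF:FM = 3:1 ⇒ F = (0, 17/16)
4. D lies on line GP with GD:DP = 3:4 ⇒ D = (1/7, 6/7)
through U parallel to SF: direction (-1, 17/16); meets MD at J = (-16, 17)
J = M + t·(D−M) with t = -112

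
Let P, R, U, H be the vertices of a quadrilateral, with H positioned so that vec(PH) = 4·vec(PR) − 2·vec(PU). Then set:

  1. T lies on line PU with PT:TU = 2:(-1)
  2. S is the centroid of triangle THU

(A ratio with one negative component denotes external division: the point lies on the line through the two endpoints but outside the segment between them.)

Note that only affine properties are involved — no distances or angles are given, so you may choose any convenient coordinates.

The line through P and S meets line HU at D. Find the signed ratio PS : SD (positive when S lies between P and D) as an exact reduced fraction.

Set P = (0, 0), R = (1, 0), U = (0, 1), H = (4, -2); any affine frame gives the same invariant.
1. T lies on line PU with PT:TU = 2:(-1) ⇒ T = (0, 2)
2. S is the centroid of triangle THU ⇒ S = (4/3, 1/3)
line PS meets HU at D = (1, 1/4)
S = P + t·(D−P) with t = 4/3, so PS:SD = 4/3:-1/3

PS:SD = -4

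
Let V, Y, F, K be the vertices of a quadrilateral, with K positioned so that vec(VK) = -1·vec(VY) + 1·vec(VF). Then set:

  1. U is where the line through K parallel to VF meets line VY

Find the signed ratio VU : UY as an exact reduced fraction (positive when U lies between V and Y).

Work in coordinates with V = (0, 0), Y = (1, 0), F = (0, 1), K = (-1, 1).
1. U is where the line through K parallel to VF meets line VY ⇒ U = (-1, 0)
U = V + t·(Y−V) with t = -1, so VU:UY = t:(1−t) = -1:2

VU:UY = -1/2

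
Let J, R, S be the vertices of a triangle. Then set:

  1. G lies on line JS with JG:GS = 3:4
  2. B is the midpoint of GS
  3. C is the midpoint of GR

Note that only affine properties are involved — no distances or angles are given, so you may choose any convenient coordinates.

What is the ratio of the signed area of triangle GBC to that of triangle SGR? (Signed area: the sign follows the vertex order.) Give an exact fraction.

[GBC]:[SGR] = -1/4

Choose coordinates J = (0, 0), R = (1, 0), S = (0, 1).
1. G lies on line JS with JG:GS = 3:4 ⇒ G = (0, 3/7)
2. B is the midpoint of GS ⇒ B = (0, 5/7)
3. C is the midpoint of GR ⇒ C = (1/2, 3/14)
2·[GBC] = -1/7, 2·[SGR] = 4/7
[GBC]:[SGR] = -1/7:4/7 = -1/4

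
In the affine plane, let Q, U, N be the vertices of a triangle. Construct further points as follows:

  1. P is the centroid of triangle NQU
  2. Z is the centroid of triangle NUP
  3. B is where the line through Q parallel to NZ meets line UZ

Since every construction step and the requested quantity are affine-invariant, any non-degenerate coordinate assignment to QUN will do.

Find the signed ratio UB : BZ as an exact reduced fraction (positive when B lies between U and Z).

UB:BZ = -5/4

Set Q = (0, 0), U = (1, 0), N = (0, 1); any affine frame gives the same invariant.
1. P is the centroid of triangle NQU ⇒ P = (1/3, 1/3)
2. Z is the centroid of triangle NUP ⇒ Z = (4/9, 4/9)
3. B is where the line through Q parallel to NZ meets line UZ ⇒ B = (-16/9, 20/9)
B = U + t·(Z−U) with t = 5, so UB:BZ = t:(1−t) = 5:-4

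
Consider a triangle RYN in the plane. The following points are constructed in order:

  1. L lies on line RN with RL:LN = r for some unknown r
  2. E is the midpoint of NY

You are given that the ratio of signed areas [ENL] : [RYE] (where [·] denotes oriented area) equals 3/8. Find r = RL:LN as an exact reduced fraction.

Assign R = (0, 0), Y = (1, 0), N = (0, 1) — the answer is frame-independent, so this choice is without loss of generality.
1. With RL:LN = r, write λ = r/(r+1) so L = R + λ·(N−R); L is affine-linear in λ
2. E is the midpoint of NY ⇒ E = (1/2, 1/2)
Every point depending on L is an affine combination of L and λ-independent points, so each such coordinate is linear in λ; the λ² term in each signed area is a multiple of (N−R)×(N−R) = 0, so 2·[ENL] and 2·[RYE] are each linear in λ. Evaluating at λ=0 and λ=1:
  2·[ENL] = -1/2·λ + 1/2,   2·[RYE] = 1/2
So [ENL]:[RYE] = (-1/2·λ + 1/2) / (1/2). Setting this equal to 3/8:
  -1/2·λ + 1/2 = 3/8·(1/2)  ⇒  λ = 5/8
Then r = λ/(1−λ) = (5/8)/(3/8) = 5/3. Check: with r = 5/3, L = (0, 5/8) and [ENL]:[RYE] = 3/8 as required.

r = 5/3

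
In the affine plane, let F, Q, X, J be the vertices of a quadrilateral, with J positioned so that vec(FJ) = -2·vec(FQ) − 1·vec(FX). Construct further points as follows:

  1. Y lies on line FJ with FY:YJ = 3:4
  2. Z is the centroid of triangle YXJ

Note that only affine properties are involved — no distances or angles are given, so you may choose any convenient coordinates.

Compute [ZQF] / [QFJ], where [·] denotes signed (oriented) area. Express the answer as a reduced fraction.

[ZQF]:[QFJ] = 1/7

Set F = (0, 0), Q = (1, 0), X = (0, 1), J = (-2, -1); any affine frame gives the same invariant.
1. Y lies on line FJ with FY:YJ = 3:4 ⇒ Y = (-6/7, -3/7)
2. Z is the centroid of triangle YXJ ⇒ Z = (-20/21, -1/7)
2·[ZQF] = 1/7, 2·[QFJ] = 1
[ZQF]:[QFJ] = 1/7:1 = 1/7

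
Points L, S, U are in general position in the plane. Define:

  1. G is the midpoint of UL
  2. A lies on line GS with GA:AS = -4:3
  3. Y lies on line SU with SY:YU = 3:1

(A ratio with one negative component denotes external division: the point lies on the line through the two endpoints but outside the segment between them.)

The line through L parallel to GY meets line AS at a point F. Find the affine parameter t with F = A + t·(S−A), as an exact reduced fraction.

t = 11/9

Choose coordinates L = (0, 0), S = (1, 0), U = (0, 1).
1. G is the midpoint of UL ⇒ G = (0, 1/2)
2. A lies on line GS with GA:AS = -4:3 ⇒ A = (4, -3/2)
3. Y lies on line SU with SY:YU = 3:1 ⇒ Y = (1/4, 3/4)
through L parallel to GY: direction (1/4, 1/4); meets AS at F = (1/3, 1/3)
F = A + t·(S−A) with t = 11/9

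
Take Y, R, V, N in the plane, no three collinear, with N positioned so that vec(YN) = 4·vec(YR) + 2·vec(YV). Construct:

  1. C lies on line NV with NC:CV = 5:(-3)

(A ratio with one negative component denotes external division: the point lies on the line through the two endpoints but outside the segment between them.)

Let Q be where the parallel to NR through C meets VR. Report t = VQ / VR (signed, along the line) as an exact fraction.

Work in coordinates with Y = (0, 0), R = (1, 0), V = (0, 1), N = (4, 2).
1. C lies on line NV with NC:CV = 5:(-3) ⇒ C = (-6, -1/2)
through C parallel to NR: direction (-3, -2); meets VR at Q = (-3/2, 5/2)
Q = V + t·(R−V) with t = -3/2

t = -3/2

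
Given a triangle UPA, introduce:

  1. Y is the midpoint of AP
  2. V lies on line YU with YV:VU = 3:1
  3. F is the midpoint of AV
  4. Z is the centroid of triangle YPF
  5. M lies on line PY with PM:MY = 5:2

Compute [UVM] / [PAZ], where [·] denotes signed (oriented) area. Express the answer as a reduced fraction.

Assign U = (0, 0), P = (1, 0), A = (0, 1) — the answer is frame-independent, so this choice is without loss of generality.
1. Y is the midpoint of AP ⇒ Y = (1/2, 1/2)
2. V lies on line YU with YV:VU = 3:1 ⇒ V = (1/8, 1/8)
3. F is the midpoint of AV ⇒ F = (1/16, 9/16)
4. Z is the centroid of triangle YPF ⇒ Z = (25/48, 17/48)
5. M lies on line PY with PM:MY = 5:2 ⇒ M = (9/14, 5/14)
2·[UVM] = -1/28, 2·[PAZ] = 1/8
[UVM]:[PAZ] = -1/28:1/8 = -2/7

[UVM]:[PAZ] = -2/7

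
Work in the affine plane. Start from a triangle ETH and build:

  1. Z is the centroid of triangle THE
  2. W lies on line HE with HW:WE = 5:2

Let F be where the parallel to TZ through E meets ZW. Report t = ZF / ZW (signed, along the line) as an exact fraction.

t = 7/3

Choose coordinates E = (0, 0), T = (1, 0), H = (0, 1).
1. Z is the centroid of triangle THE ⇒ Z = (1/3, 1/3)
2. W lies on line HE with HW:WE = 5:2 ⇒ W = (0, 2/7)
through E parallel to TZ: direction (-2/3, 1/3); meets ZW at F = (-4/9, 2/9)
F = Z + t·(W−Z) with t = 7/3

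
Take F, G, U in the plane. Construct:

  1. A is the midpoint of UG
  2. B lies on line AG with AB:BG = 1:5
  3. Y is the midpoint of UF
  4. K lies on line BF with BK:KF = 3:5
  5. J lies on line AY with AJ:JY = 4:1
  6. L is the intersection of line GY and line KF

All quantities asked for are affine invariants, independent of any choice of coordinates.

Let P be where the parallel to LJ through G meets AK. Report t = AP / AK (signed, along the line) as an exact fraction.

t = 16/31

Choose coordinates F = (0, 0), G = (1, 0), U = (0, 1).
1. A is the midpoint of UG ⇒ A = (1/2, 1/2)
2. B lies on line AG with AB:BG = 1:5 ⇒ B = (7/12, 5/12)
3. Y is the midpoint of UF ⇒ Y = (0, 1/2)
4. K lies on line BF with BK:KF = 3:5 ⇒ K = (35/96, 25/96)
5. J lies on line AY with AJ:JY = 4:1 ⇒ J = (1/10, 1/2)
6. L is the intersection of line GY and line KF ⇒ L = (7/17, 5/17)
through G parallel to LJ: direction (-53/170, 7/34); meets AK at P = (40/93, 35/93)
P = A + t·(K−A) with t = 16/31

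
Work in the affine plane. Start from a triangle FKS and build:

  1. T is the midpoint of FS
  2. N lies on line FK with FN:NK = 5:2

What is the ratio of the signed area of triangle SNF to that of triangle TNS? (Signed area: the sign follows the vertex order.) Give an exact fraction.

Choose coordinates F = (0, 0), K = (1, 0), S = (0, 1).
1. T is the midpoint of FS ⇒ T = (0, 1/2)
2. N lies on line FK with FN:NK = 5:2 ⇒ N = (5/7, 0)
2·[SNF] = -5/7, 2·[TNS] = 5/14
[SNF]:[TNS] = -5/7:5/14 = -2

[SNF]:[TNS] = -2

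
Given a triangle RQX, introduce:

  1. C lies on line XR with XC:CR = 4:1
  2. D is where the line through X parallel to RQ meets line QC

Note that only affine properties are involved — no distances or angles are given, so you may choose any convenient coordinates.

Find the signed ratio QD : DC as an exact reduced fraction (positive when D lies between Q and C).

Set R = (0, 0), Q = (1, 0), X = (0, 1); any affine frame gives the same invariant.
1. C lies on line XR with XC:CR = 4:1 ⇒ C = (0, 1/5)
2. D is where the line through X parallel to RQ meets line QC ⇒ D = (-4, 1)
D = Q + t·(C−Q) with t = 5, so QD:DC = t:(1−t) = 5:-4

QD:DC = -5/4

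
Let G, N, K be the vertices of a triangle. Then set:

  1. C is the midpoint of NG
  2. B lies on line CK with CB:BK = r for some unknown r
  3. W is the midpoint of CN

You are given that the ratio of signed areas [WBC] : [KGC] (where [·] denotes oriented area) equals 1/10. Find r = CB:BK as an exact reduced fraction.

r = 1/4

Assign G = (0, 0), N = (1, 0), K = (0, 1) — the answer is frame-independent, so this choice is without loss of generality.
1. C is the midpoint of NG ⇒ C = (1/2, 0)
2. With CB:BK = r, write λ = r/(r+1) so B = C + λ·(K−C); B is affine-linear in λ
3. W is the midpoint of CN ⇒ W = (3/4, 0)
Every point depending on B is an affine combination of B and λ-independent points, so each such coordinate is linear in λ; the λ² term in each signed area is a multiple of (K−C)×(K−C) = 0, so 2·[WBC] and 2·[KGC] are each linear in λ. Evaluating at λ=0 and λ=1:
  2·[WBC] = 1/4·λ,   2·[KGC] = 1/2
So [WBC]:[KGC] = (1/4·λ) / (1/2). Setting this equal to 1/10:
  1/4·λ = 1/10·(1/2)  ⇒  λ = 1/5
Then r = λ/(1−λ) = (1/5)/(4/5) = 1/4. Check: with r = 1/4, B = (2/5, 1/5) and [WBC]:[KGC] = 1/10 as required.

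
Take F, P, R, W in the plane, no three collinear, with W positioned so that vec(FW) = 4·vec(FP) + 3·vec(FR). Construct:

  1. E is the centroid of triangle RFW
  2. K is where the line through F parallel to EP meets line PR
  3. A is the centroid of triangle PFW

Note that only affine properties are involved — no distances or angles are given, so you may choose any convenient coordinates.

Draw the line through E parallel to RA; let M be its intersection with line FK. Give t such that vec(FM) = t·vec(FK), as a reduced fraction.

Assign F = (0, 0), P = (1, 0), R = (0, 1), W = (4, 3) — the answer is frame-independent, so this choice is without loss of generality.
1. E is the centroid of triangle RFW ⇒ E = (4/3, 4/3)
2. K is where the line through F parallel to EP meets line PR ⇒ K = (1/5, 4/5)
3. A is the centroid of triangle PFW ⇒ A = (5/3, 1)
through E parallel to RA: direction (5/3, 0); meets FK at M = (1/3, 4/3)
M = F + t·(K−F) with t = 5/3

t = 5/3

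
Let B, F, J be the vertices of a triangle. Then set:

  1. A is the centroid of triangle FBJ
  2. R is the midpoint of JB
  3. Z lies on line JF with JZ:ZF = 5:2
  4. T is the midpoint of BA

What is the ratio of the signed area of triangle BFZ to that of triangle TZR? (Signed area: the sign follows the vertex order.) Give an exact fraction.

Assign B = (0, 0), F = (1, 0), J = (0, 1) — the answer is frame-independent, so this choice is without loss of generality.
1. A is the centroid of triangle FBJ ⇒ A = (1/3, 1/3)
2. R is the midpoint of JB ⇒ R = (0, 1/2)
3. Z lies on line JF with JZ:ZF = 5:2 ⇒ Z = (5/7, 2/7)
4. T is the midpoint of BA ⇒ T = (1/6, 1/6)
2·[BFZ] = 2/7, 2·[TZR] = 17/84
[BFZ]:[TZR] = 2/7:17/84 = 24/17

[BFZ]:[TZR] = 24/17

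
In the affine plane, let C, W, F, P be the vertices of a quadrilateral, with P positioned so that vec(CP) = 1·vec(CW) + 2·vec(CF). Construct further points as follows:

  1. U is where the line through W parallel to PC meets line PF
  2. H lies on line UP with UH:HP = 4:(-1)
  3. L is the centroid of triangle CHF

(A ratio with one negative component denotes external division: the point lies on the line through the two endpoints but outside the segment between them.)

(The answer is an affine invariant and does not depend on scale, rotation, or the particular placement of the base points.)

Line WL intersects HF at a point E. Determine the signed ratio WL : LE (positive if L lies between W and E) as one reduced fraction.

Set C = (0, 0), W = (1, 0), F = (0, 1), P = (1, 2); any affine frame gives the same invariant.
1. U is where the line through W parallel to PC meets line PF ⇒ U = (3, 4)
2. H lies on line UP with UH:HP = 4:(-1) ⇒ H = (1/3, 4/3)
3. L is the centroid of triangle CHF ⇒ L = (1/9, 7/9)
line WL meets HF at E = (-1/15, 14/15)
L = W + t·(E−W) with t = 5/6, so WL:LE = 5/6:1/6

WL:LE = 5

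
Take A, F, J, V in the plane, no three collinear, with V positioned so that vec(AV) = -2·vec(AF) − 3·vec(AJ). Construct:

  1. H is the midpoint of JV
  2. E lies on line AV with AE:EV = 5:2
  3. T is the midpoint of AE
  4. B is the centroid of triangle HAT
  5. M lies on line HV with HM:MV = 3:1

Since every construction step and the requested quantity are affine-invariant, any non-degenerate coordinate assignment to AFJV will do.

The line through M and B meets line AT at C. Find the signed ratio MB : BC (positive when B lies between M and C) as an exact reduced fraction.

Set A = (0, 0), F = (1, 0), J = (0, 1), V = (-2, -3); any affine frame gives the same invariant.
1. H is the midpoint of JV ⇒ H = (-1, -1)
2. E lies on line AV with AE:EV = 5:2 ⇒ E = (-10/7, -15/7)
3. T is the midpoint of AE ⇒ T = (-5/7, -15/14)
4. B is the centroid of triangle HAT ⇒ B = (-4/7, -29/42)
5. M lies on line HV with HM:MV = 3:1 ⇒ M = (-7/4, -5/2)
line MB meets AT at C = (-37/7, -111/14)
B = M + t·(C−M) with t = -1/3, so MB:BC = -1/3:4/3

MB:BC = -1/4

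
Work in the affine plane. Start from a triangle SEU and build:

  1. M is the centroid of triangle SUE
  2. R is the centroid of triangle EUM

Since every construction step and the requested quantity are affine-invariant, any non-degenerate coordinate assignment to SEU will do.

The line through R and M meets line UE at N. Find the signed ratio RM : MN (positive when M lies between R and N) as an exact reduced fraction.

Work in coordinates with S = (0, 0), E = (1, 0), U = (0, 1).
1. M is the centroid of triangle SUE ⇒ M = (1/3, 1/3)
2. R is the centroid of triangle EUM ⇒ R = (4/9, 4/9)
line RM meets UE at N = (1/2, 1/2)
M = R + t·(N−R) with t = -2, so RM:MN = -2:3

RM:MN = -2/3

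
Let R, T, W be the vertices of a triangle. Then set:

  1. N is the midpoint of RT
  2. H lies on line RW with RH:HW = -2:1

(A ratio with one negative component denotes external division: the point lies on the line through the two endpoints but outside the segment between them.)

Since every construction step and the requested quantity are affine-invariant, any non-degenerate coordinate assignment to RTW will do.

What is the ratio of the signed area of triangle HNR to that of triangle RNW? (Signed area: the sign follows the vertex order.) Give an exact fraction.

Work in coordinates with R = (0, 0), T = (1, 0), W = (0, 1).
1. N is the midpoint of RT ⇒ N = (1/2, 0)
2. H lies on line RW with RH:HW = -2:1 ⇒ H = (0, 2)
2·[HNR] = -1, 2·[RNW] = 1/2
[HNR]:[RNW] = -1:1/2 = -2

[HNR]:[RNW] = -2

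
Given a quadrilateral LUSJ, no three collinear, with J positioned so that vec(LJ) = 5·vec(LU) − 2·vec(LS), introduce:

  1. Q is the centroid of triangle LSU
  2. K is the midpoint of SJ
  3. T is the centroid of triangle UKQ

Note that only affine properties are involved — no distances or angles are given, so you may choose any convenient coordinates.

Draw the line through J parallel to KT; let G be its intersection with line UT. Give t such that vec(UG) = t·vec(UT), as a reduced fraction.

t = -12

Choose coordinates L = (0, 0), U = (1, 0), S = (0, 1), J = (5, -2).
1. Q is the centroid of triangle LSU ⇒ Q = (1/3, 1/3)
2. K is the midpoint of SJ ⇒ K = (5/2, -1/2)
3. T is the centroid of triangle UKQ ⇒ T = (23/18, -1/18)
through J parallel to KT: direction (-11/9, 4/9); meets UT at G = (-7/3, 2/3)
G = U + t·(T−U) with t = -12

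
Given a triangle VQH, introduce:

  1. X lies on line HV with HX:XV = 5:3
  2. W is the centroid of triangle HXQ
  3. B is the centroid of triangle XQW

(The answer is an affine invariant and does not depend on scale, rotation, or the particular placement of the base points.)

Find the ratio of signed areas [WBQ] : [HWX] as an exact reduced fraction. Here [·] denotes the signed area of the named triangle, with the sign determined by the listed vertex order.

Choose coordinates V = (0, 0), Q = (1, 0), H = (0, 1).
1. X lies on line HV with HX:XV = 5:3 ⇒ X = (0, 3/8)
2. W is the centroid of triangle HXQ ⇒ W = (1/3, 11/24)
3. B is the centroid of triangle XQW ⇒ B = (4/9, 5/18)
2·[WBQ] = 5/72, 2·[HWX] = -5/24
[WBQ]:[HWX] = 5/72:-5/24 = -1/3

[WBQ]:[HWX] = -1/3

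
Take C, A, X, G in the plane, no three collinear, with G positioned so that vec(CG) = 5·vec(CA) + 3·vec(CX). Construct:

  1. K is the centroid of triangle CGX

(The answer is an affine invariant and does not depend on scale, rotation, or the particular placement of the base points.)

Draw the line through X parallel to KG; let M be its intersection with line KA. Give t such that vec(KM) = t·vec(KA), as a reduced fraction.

t = -1/2

Work in coordinates with C = (0, 0), A = (1, 0), X = (0, 1), G = (5, 3).
1. K is the centroid of triangle CGX ⇒ K = (5/3, 4/3)
through X parallel to KG: direction (10/3, 5/3); meets KA at M = (2, 2)
M = K + t·(A−K) with t = -1/2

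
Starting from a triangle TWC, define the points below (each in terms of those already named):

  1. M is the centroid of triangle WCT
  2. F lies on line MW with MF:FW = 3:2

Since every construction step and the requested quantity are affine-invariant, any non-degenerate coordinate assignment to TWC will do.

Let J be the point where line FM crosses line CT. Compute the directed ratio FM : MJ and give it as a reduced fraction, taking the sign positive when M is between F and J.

Set T = (0, 0), W = (1, 0), C = (0, 1); any affine frame gives the same invariant.
1. M is the centroid of triangle WCT ⇒ M = (1/3, 1/3)
2. F lies on line MW with MF:FW = 3:2 ⇒ F = (11/15, 2/15)
line FM meets CT at J = (0, 1/2)
M = F + t·(J−F) with t = 6/11, so FM:MJ = 6/11:5/11

FM:MJ = 6/5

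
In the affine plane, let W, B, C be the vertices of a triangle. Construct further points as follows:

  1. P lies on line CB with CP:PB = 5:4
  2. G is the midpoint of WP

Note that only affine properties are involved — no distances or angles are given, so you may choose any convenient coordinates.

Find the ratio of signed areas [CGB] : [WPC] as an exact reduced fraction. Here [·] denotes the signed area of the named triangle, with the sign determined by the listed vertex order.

[CGB]:[WPC] = 9/10

Assign W = (0, 0), B = (1, 0), C = (0, 1) — the answer is frame-independent, so this choice is without loss of generality.
1. P lies on line CB with CP:PB = 5:4 ⇒ P = (5/9, 4/9)
2. G is the midpoint of WP ⇒ G = (5/18, 2/9)
2·[CGB] = 1/2, 2·[WPC] = 5/9
[CGB]:[WPC] = 1/2:5/9 = 9/10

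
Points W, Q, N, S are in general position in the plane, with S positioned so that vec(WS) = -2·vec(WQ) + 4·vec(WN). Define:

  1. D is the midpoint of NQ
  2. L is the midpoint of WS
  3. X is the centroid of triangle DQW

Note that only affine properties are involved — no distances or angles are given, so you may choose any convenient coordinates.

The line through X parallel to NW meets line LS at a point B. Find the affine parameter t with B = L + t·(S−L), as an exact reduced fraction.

t = -3/2

Set W = (0, 0), Q = (1, 0), N = (0, 1), S = (-2, 4); any affine frame gives the same invariant.
1. D is the midpoint of NQ ⇒ D = (1/2, 1/2)
2. L is the midpoint of WS ⇒ L = (-1, 2)
3. X is the centroid of triangle DQW ⇒ X = (1/2, 1/6)
through X parallel to NW: direction (0, -1); meets LS at B = (1/2, -1)
B = L + t·(S−L) with t = -3/2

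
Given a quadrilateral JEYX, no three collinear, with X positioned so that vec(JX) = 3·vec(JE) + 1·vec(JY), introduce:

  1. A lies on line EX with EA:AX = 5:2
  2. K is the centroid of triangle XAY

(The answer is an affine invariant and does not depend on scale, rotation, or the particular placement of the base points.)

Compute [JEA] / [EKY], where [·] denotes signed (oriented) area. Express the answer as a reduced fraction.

[JEA]:[EKY] = 5/12

Choose coordinates J = (0, 0), E = (1, 0), Y = (0, 1), X = (3, 1).
1. A lies on line EX with EA:AX = 5:2 ⇒ A = (17/7, 5/7)
2. K is the centroid of triangle XAY ⇒ K = (38/21, 19/21)
2·[JEA] = 5/7, 2·[EKY] = 12/7
[JEA]:[EKY] = 5/7:12/7 = 5/12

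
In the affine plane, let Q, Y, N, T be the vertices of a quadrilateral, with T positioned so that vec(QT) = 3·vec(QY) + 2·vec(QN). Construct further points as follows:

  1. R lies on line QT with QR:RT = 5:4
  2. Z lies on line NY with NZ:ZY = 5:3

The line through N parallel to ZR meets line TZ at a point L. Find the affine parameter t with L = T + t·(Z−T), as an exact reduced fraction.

Set Q = (0, 0), Y = (1, 0), N = (0, 1), T = (3, 2); any affine frame gives the same invariant.
1. R lies on line QT with QR:RT = 5:4 ⇒ R = (5/3, 10/9)
2. Z lies on line NY with NZ:ZY = 5:3 ⇒ Z = (5/8, 3/8)
through N parallel to ZR: direction (25/24, 53/72); meets TZ at L = (-375/8, -257/8)
L = T + t·(Z−T) with t = 21

t = 21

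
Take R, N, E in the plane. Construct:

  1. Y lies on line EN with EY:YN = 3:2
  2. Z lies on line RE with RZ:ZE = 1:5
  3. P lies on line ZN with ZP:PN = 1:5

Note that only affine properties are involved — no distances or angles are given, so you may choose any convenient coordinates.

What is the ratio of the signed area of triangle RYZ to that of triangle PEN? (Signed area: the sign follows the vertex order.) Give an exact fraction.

Assign R = (0, 0), N = (1, 0), E = (0, 1) — the answer is frame-independent, so this choice is without loss of generality.
1. Y lies on line EN with EY:YN = 3:2 ⇒ Y = (3/5, 2/5)
2. Z lies on line RE with RZ:ZE = 1:5 ⇒ Z = (0, 1/6)
3. P lies on line ZN with ZP:PN = 1:5 ⇒ P = (1/6, 5/36)
2·[RYZ] = 1/10, 2·[PEN] = -25/36
[RYZ]:[PEN] = 1/10:-25/36 = -18/125

[RYZ]:[PEN] = -18/125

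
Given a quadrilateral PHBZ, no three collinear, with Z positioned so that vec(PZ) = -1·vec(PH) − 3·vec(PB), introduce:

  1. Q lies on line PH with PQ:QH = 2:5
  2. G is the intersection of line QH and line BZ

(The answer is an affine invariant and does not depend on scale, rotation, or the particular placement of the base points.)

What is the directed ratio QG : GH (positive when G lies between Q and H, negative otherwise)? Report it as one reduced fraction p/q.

QG:GH = -3/7

Work in coordinates with P = (0, 0), H = (1, 0), B = (0, 1), Z = (-1, -3).
1. Q lies on line PH with PQ:QH = 2:5 ⇒ Q = (2/7, 0)
2. G is the intersection of line QH and line BZ ⇒ G = (-1/4, 0)
G = Q + t·(H−Q) with t = -3/4, so QG:GH = t:(1−t) = -3/4:7/4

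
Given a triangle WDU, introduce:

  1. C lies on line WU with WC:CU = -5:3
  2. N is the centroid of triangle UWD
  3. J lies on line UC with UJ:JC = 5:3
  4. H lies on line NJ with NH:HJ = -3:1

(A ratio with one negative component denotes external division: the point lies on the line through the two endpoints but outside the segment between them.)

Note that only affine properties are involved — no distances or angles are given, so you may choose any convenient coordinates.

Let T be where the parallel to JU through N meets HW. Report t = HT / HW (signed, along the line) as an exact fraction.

t = 3

Assign W = (0, 0), D = (1, 0), U = (0, 1) — the answer is frame-independent, so this choice is without loss of generality.
1. C lies on line WU with WC:CU = -5:3 ⇒ C = (0, 5/2)
2. N is the centroid of triangle UWD ⇒ N = (1/3, 1/3)
3. J lies on line UC with UJ:JC = 5:3 ⇒ J = (0, 31/16)
4. H lies on line NJ with NH:HJ = -3:1 ⇒ H = (-1/6, 263/96)
through N parallel to JU: direction (0, -15/16); meets HW at T = (1/3, -263/48)
T = H + t·(W−H) with t = 3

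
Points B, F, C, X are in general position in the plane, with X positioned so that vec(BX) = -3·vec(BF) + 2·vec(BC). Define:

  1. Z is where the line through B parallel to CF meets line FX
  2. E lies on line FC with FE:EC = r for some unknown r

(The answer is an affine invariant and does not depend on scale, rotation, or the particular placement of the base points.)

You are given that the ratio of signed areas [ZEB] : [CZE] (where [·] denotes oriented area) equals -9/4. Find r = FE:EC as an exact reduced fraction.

Set B = (0, 0), F = (1, 0), C = (0, 1), X = (-3, 2); any affine frame gives the same invariant.
1. Z is where the line through B parallel to CF meets line FX ⇒ Z = (-1, 1)
2. With FE:EC = r, write λ = r/(r+1) so E = F + λ·(C−F); E is affine-linear in λ
Every point depending on E is an affine combination of E and λ-independent points, so each such coordinate is linear in λ; the λ² term in each signed area is a multiple of (C−F)×(C−F) = 0, so 2·[ZEB] and 2·[CZE] are each linear in λ. Evaluating at λ=0 and λ=1:
  2·[ZEB] = -1,   2·[CZE] = −λ + 1
So [ZEB]:[CZE] = (-1) / (−λ + 1). Setting this equal to -9/4:
  -1 = -9/4·(−λ + 1)  ⇒  λ = 5/9
Then r = λ/(1−λ) = (5/9)/(4/9) = 5/4. Check: with r = 5/4, E = (4/9, 5/9) and [ZEB]:[CZE] = -9/4 as required.

r = 5/4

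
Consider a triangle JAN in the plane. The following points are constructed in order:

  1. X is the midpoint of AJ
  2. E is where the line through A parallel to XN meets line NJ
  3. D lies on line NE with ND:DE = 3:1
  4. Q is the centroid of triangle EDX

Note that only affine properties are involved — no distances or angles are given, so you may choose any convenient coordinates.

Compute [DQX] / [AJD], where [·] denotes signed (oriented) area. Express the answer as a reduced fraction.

Set J = (0, 0), A = (1, 0), N = (0, 1); any affine frame gives the same invariant.
1. X is the midpoint of AJ ⇒ X = (1/2, 0)
2. E is where the line through A parallel to XN meets line NJ ⇒ E = (0, 2)
3. D lies on line NE with ND:DE = 3:1 ⇒ D = (0, 7/4)
4. Q is the centroid of triangle EDX ⇒ Q = (1/6, 5/4)
2·[DQX] = -1/24, 2·[AJD] = -7/4
[DQX]:[AJD] = -1/24:-7/4 = 1/42

[DQX]:[AJD] = 1/42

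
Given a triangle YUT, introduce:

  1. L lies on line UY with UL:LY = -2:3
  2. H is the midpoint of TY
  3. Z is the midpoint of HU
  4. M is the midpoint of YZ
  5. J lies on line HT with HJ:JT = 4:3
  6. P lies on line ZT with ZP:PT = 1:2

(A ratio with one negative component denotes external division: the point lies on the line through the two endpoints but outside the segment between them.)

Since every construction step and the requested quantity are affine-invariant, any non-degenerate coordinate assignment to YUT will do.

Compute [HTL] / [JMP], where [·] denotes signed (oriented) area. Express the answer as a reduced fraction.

[HTL]:[JMP] = -252/25

Set Y = (0, 0), U = (1, 0), T = (0, 1); any affine frame gives the same invariant.
1. L lies on line UY with UL:LY = -2:3 ⇒ L = (3, 0)
2. H is the midpoint of TY ⇒ H = (0, 1/2)
3. Z is the midpoint of HU ⇒ Z = (1/2, 1/4)
4. M is the midpoint of YZ ⇒ M = (1/4, 1/8)
5. J lies on line HT with HJ:JT = 4:3 ⇒ J = (0, 11/14)
6. P lies on line ZT with ZP:PT = 1:2 ⇒ P = (1/3, 1/2)
2·[HTL] = -3/2, 2·[JMP] = 25/168
[HTL]:[JMP] = -3/2:25/168 = -252/25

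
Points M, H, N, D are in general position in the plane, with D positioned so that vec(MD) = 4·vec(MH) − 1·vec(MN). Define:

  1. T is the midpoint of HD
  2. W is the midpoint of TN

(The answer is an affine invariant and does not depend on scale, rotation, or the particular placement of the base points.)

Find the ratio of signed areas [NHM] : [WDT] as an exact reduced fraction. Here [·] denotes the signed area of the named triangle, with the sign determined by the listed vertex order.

Assign M = (0, 0), H = (1, 0), N = (0, 1), D = (4, -1) — the answer is frame-independent, so this choice is without loss of generality.
1. T is the midpoint of HD ⇒ T = (5/2, -1/2)
2. W is the midpoint of TN ⇒ W = (5/4, 1/4)
2·[NHM] = -1, 2·[WDT] = -1/2
[NHM]:[WDT] = -1:-1/2 = 2

[NHM]:[WDT] = 2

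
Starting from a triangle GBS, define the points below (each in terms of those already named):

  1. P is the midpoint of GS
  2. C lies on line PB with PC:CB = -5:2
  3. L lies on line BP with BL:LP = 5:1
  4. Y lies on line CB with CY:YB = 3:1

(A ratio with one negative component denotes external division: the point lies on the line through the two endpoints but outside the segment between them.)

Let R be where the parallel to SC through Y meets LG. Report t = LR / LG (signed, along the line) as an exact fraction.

t = -6/11

Set G = (0, 0), B = (1, 0), S = (0, 1); any affine frame gives the same invariant.
1. P is the midpoint of GS ⇒ P = (0, 1/2)
2. C lies on line PB with PC:CB = -5:2 ⇒ C = (5/3, -1/3)
3. L lies on line BP with BL:LP = 5:1 ⇒ L = (1/6, 5/12)
4. Y lies on line CB with CY:YB = 3:1 ⇒ Y = (7/6, -1/12)
through Y parallel to SC: direction (5/3, -4/3); meets LG at R = (17/66, 85/132)
R = L + t·(G−L) with t = -6/11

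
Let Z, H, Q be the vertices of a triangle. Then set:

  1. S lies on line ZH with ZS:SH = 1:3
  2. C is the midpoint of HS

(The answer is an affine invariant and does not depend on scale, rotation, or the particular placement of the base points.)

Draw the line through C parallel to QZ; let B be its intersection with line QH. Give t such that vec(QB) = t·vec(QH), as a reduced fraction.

Set Z = (0, 0), H = (1, 0), Q = (0, 1); any affine frame gives the same invariant.
1. S lies on line ZH with ZS:SH = 1:3 ⇒ S = (1/4, 0)
2. C is the midpoint of HS ⇒ C = (5/8, 0)
through C parallel to QZ: direction (0, -1); meets QH at B = (5/8, 3/8)
B = Q + t·(H−Q) with t = 5/8

t = 5/8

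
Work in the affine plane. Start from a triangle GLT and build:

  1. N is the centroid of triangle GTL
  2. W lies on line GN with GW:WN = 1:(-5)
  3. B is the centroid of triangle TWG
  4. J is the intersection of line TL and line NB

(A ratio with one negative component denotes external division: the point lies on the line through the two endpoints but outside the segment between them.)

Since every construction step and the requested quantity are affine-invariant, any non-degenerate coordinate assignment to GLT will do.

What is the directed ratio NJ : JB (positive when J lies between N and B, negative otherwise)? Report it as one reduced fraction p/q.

Assign G = (0, 0), L = (1, 0), T = (0, 1) — the answer is frame-independent, so this choice is without loss of generality.
1. N is the centroid of triangle GTL ⇒ N = (1/3, 1/3)
2. W lies on line GN with GW:WN = 1:(-5) ⇒ W = (-1/12, -1/12)
3. B is the centroid of triangle TWG ⇒ B = (-1/36, 11/36)
4. J is the intersection of line TL and line NB ⇒ J = (9/14, 5/14)
J = N + t·(B−N) with t = -6/7, so NJ:JB = t:(1−t) = -6/7:13/7

NJ:JB = -6/13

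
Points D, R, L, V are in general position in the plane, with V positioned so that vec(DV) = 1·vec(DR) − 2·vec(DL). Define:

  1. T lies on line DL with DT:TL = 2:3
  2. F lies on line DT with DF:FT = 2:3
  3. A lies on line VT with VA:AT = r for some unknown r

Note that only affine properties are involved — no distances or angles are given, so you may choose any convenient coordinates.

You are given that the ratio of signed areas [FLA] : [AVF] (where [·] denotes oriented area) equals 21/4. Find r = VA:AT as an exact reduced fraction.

Choose coordinates D = (0, 0), R = (1, 0), L = (0, 1), V = (1, -2).
1. T lies on line DL with DT:TL = 2:3 ⇒ T = (0, 2/5)
2. F lies on line DT with DF:FT = 2:3 ⇒ F = (0, 4/25)
3. With VA:AT = r, write λ = r/(r+1) so A = V + λ·(T−V); A is affine-linear in λ
Every point depending on A is an affine combination of A and λ-independent points, so each such coordinate is linear in λ; the λ² term in each signed area is a multiple of (T−V)×(T−V) = 0, so 2·[FLA] and 2·[AVF] are each linear in λ. Evaluating at λ=0 and λ=1:
  2·[FLA] = 21/25·λ − 21/25,   2·[AVF] = -6/25·λ
So [FLA]:[AVF] = (21/25·λ − 21/25) / (-6/25·λ). Setting this equal to 21/4:
  21/25·λ − 21/25 = 21/4·(-6/25·λ)  ⇒  λ = 2/5
Then r = λ/(1−λ) = (2/5)/(3/5) = 2/3. Check: with r = 2/3, A = (3/5, -26/25) and [FLA]:[AVF] = 21/4 as required.

r = 2/3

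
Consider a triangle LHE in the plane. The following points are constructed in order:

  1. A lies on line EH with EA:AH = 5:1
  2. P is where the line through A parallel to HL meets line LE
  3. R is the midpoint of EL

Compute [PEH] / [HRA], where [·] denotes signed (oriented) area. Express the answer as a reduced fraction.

Work in coordinates with L = (0, 0), H = (1, 0), E = (0, 1).
1. A lies on line EH with EA:AH = 5:1 ⇒ A = (5/6, 1/6)
2. P is where the line through A parallel to HL meets line LE ⇒ P = (0, 1/6)
3. R is the midpoint of EL ⇒ R = (0, 1/2)
2·[PEH] = -5/6, 2·[HRA] = -1/12
[PEH]:[HRA] = -5/6:-1/12 = 10

[PEH]:[HRA] = 10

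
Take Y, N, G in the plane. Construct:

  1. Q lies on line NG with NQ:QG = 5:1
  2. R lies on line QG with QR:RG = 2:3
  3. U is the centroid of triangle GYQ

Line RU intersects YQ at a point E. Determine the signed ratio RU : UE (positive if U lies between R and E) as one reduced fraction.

RU:UE = 1/5

Set Y = (0, 0), N = (1, 0), G = (0, 1); any affine frame gives the same invariant.
1. Q lies on line NG with NQ:QG = 5:1 ⇒ Q = (1/6, 5/6)
2. R lies on line QG with QR:RG = 2:3 ⇒ R = (1/10, 9/10)
3. U is the centroid of triangle GYQ ⇒ U = (1/18, 11/18)
line RU meets YQ at E = (-1/6, -5/6)
U = R + t·(E−R) with t = 1/6, so RU:UE = 1/6:5/6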